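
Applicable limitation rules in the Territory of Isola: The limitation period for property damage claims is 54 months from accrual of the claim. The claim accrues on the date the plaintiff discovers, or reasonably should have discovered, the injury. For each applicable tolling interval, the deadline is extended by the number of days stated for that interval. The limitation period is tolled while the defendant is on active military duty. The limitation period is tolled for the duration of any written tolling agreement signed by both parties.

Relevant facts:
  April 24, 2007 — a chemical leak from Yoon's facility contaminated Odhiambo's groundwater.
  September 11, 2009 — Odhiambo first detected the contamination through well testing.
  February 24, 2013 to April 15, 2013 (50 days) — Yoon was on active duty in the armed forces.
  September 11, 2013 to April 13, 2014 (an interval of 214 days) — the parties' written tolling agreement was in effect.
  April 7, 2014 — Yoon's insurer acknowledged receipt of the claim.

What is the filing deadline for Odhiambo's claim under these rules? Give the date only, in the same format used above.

November 30, 2014

Accrual is tied to discovery, so the period began on September 11, 2009 rather than on April 24, 2007 when the act occurred.
The untolled deadline — 54 months after September 11, 2009 — is March 11, 2014.
The defendant's active military service from February 24, 2013 to April 15, 2013 tolled the period for 50 days, extending the deadline to April 30, 2014.
The written tolling agreement from September 11, 2013 to April 13, 2014 tolled the period for 214 days, extending the deadline to November 30, 2014.
Nothing else in the chronology tolls or restarts the period.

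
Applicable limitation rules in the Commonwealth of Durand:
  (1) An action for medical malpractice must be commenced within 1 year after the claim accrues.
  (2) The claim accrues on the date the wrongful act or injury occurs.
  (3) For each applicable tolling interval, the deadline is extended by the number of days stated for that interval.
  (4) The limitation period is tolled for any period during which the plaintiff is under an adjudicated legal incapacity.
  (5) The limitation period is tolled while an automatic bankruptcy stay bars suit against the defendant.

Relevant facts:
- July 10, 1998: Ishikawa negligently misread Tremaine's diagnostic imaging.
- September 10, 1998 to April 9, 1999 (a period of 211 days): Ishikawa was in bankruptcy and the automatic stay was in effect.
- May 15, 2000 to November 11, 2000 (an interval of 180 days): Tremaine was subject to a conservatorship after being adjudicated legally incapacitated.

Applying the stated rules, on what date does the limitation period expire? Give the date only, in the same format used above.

February 6, 2000

The limitation period began to run on July 10, 1998.
Adding the 1 year base period to July 10, 1998 gives a deadline of July 10, 1999, before any tolling.
The period was tolled for 211 days by the automatic bankruptcy stay (September 10, 1998 to April 9, 1999), pushing the deadline to February 6, 2000.
By the time the plaintiff's legal incapacity began on May 15, 2000, the limitation period had already expired on February 6, 2000; that interval cannot revive it.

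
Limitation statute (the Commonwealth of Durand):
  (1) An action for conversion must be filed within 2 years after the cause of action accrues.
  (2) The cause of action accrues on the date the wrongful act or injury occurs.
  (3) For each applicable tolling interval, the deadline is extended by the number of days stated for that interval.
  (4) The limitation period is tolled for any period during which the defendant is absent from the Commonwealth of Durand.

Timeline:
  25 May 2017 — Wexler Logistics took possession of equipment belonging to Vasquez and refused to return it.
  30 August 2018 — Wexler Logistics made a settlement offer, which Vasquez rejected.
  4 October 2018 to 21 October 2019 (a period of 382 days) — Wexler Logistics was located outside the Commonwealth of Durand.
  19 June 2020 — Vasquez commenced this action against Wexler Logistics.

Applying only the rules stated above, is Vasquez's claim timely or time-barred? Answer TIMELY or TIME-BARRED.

TIME-BARRED

The cause of action accrued on 25 May 2017, the date of the act.
The untolled deadline — 2 years after 25 May 2017 — is 25 May 2019.
Because the defendant's absence from the jurisdiction ran from 4 October 2018 to 21 October 2019, the deadline is extended by 382 days to 10 June 2020.
None of the other events listed affects the running of the period under the stated rules.
The 19 June 2020 filing falls after the 10 June 2020 deadline; the claim is time-barred.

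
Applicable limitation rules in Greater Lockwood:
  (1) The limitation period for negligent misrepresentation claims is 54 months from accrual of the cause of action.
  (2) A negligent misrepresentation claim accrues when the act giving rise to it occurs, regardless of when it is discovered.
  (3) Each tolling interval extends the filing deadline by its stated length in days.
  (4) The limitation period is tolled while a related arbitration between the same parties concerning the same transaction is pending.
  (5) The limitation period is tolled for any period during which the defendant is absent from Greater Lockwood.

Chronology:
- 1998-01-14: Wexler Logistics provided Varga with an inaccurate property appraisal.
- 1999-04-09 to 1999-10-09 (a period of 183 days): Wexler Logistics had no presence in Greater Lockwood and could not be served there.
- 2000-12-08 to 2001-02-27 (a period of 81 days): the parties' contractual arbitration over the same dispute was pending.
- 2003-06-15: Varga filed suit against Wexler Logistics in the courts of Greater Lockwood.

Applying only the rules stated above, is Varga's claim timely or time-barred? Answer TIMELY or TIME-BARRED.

TIME-BARRED

The limitation period began to run on 1998-01-14.
Adding the 54 months base period to 1998-01-14 gives a deadline of 2002-07-14, before any tolling.
Because the defendant's absence from the jurisdiction ran from 1999-04-09 to 1999-10-09, the deadline is extended by 183 days to 2003-01-13.
Because the pending related arbitration ran from 2000-12-08 to 2001-02-27, the deadline is extended by 81 days to 2003-04-04.
Varga filed on 2003-06-15, after the 2003-04-04 deadline, so the action is time-barred.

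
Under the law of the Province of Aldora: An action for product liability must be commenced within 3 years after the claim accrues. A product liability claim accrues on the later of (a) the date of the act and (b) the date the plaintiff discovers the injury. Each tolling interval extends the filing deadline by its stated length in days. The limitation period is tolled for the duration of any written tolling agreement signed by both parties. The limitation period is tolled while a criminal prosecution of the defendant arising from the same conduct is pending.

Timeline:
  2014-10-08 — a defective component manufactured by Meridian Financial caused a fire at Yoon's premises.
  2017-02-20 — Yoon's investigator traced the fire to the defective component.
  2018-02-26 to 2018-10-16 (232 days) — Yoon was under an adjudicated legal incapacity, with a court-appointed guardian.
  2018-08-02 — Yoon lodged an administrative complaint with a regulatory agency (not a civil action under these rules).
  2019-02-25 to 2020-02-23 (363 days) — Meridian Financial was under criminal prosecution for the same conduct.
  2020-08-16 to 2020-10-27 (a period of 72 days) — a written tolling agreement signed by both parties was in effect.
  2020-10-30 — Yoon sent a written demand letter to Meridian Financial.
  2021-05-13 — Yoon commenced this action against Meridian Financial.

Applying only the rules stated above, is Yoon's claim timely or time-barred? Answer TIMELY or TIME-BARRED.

Because discovery on 2017-02-20 post-dates the 2014-10-08 act, accrual under the later-of rule falls on 2017-02-20.
3 years from 2017-02-20 is 2020-02-20.
The pending criminal prosecution from 2019-02-25 to 2020-02-23 tolled the period for 363 days, extending the deadline to 2021-02-17.
The written tolling agreement from 2020-08-16 to 2020-10-27 tolled the period for 72 days, extending the deadline to 2021-04-30.
The plaintiff's legal incapacity from 2018-02-26 to 2018-10-16 does not toll the period, because no stated rule makes the plaintiff's incapacity a tolling event.
The other events in the timeline have no effect on the limitation period under the stated rules.
Yoon filed on 2021-05-13, after the 2021-04-30 deadline, so the action is time-barred.

TIME-BARRED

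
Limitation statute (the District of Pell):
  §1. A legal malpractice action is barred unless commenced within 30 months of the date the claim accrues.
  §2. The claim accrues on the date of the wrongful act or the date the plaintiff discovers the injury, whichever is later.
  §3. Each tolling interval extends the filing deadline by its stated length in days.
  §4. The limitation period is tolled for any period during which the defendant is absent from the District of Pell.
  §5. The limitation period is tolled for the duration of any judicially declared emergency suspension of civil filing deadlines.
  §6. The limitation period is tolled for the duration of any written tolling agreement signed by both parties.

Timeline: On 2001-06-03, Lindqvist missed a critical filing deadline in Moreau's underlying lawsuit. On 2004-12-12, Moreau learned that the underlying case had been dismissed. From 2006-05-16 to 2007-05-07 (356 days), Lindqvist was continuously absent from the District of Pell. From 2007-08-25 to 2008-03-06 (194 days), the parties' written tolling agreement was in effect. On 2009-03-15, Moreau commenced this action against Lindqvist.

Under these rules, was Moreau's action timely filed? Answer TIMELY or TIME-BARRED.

The claim accrued on 2004-12-12 — the later of the 2001-06-03 act and the 2004-12-12 discovery.
Adding the 30 months base period to 2004-12-12 gives a deadline of 2007-06-12, before any tolling.
Because the defendant's absence from the jurisdiction ran from 2006-05-16 to 2007-05-07, the deadline is extended by 356 days to 2008-06-02.
The period was tolled for 194 days by the written tolling agreement (2007-08-25 to 2008-03-06), pushing the deadline to 2008-12-13.
Filing on 2009-03-15 missed the 2008-12-13 deadline — the action is time-barred.

TIME-BARRED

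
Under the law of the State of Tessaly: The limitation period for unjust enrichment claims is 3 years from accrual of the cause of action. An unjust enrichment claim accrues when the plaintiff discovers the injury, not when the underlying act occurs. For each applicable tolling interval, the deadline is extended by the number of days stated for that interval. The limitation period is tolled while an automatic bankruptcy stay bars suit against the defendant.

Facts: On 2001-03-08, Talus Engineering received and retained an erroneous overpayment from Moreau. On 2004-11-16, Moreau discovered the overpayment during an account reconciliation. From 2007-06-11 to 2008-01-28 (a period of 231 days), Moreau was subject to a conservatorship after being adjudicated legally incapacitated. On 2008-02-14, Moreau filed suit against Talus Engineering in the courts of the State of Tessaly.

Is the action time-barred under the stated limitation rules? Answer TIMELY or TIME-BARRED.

TIME-BARRED

Under the discovery rule, the claim accrued on 2004-11-16, when Moreau discovered the injury — not on the 2001-03-08 date of the underlying act.
The untolled deadline — 3 years after 2004-11-16 — is 2007-11-16.
No stated provision tolls the period for the plaintiff's incapacity, so the interval from 2007-06-11 to 2008-01-28 has no effect on the deadline.
The 2008-02-14 filing falls after the 2007-11-16 deadline; the claim is time-barred.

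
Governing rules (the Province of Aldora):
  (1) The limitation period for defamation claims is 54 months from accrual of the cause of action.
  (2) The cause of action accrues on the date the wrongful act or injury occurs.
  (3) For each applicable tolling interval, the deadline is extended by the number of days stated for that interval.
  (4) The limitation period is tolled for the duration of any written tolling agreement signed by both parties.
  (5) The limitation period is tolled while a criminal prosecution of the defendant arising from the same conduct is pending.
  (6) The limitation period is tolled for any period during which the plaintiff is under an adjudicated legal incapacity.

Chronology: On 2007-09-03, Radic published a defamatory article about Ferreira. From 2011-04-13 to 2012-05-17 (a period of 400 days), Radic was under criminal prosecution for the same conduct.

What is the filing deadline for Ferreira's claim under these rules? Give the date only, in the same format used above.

2013-04-07

The limitation period began to run on 2007-09-03.
54 months from 2007-09-03 is 2012-03-03.
The period was tolled for 400 days by the pending criminal prosecution (2011-04-13 to 2012-05-17), pushing the deadline to 2013-04-07.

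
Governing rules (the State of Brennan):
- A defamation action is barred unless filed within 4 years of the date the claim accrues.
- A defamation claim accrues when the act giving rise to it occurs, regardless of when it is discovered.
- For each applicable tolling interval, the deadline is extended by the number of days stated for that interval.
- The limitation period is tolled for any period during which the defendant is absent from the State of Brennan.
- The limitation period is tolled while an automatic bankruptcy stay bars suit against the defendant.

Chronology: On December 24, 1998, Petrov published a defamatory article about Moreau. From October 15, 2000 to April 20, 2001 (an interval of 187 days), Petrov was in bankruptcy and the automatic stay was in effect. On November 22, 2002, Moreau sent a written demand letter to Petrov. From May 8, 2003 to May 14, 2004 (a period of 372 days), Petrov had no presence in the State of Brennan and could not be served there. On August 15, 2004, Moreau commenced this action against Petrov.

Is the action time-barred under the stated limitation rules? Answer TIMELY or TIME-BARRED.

The claim accrued on December 24, 1998, when the wrongful act occurred.
4 years from December 24, 1998 is December 24, 2002.
The period was tolled for 187 days by the automatic bankruptcy stay (October 15, 2000 to April 20, 2001), pushing the deadline to June 29, 2003.
The period was tolled for 372 days by the defendant's absence from the jurisdiction (May 8, 2003 to May 14, 2004), pushing the deadline to July 5, 2004.
Nothing else in the chronology tolls or restarts the period.
Filing on August 15, 2004 missed the July 5, 2004 deadline — the action is time-barred.

TIME-BARRED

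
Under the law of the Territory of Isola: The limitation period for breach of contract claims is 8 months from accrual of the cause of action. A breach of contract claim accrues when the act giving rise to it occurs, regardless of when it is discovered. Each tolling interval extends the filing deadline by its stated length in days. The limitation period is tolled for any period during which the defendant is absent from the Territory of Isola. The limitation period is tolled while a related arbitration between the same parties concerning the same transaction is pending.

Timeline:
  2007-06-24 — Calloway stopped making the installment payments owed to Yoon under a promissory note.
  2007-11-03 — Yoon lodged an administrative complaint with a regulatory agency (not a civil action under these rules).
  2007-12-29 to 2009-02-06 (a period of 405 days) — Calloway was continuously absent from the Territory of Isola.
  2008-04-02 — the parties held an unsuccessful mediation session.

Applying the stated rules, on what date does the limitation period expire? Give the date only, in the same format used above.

2009-04-04

The cause of action accrued on 2007-06-24, the date of the act.
8 months from 2007-06-24 is 2008-02-24.
The defendant's absence from the jurisdiction from 2007-12-29 to 2009-02-06 tolled the period for 405 days, extending the deadline to 2009-04-04.
None of the other events listed affects the running of the period under the stated rules.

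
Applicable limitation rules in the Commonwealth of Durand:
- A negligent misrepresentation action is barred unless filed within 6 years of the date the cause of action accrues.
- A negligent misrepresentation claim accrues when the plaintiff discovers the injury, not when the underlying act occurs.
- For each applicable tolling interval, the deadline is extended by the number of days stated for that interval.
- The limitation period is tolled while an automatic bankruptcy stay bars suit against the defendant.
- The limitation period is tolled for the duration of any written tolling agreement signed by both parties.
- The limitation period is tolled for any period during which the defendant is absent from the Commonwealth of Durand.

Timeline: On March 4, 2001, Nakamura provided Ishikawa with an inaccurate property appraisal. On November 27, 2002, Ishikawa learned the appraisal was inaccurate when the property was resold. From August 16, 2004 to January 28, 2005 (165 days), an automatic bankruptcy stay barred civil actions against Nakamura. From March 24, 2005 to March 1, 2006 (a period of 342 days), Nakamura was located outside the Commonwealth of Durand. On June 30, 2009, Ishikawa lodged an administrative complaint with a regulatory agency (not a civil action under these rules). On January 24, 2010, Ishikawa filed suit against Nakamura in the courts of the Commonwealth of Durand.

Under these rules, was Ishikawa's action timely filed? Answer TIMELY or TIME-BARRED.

TIMELY

Under the discovery rule, the claim accrued on November 27, 2002, when Ishikawa discovered the injury — not on the March 4, 2001 date of the underlying act.
Adding the 6 years base period to November 27, 2002 gives a deadline of November 27, 2008, before any tolling.
The period was tolled for 165 days by the automatic bankruptcy stay (August 16, 2004 to January 28, 2005), pushing the deadline to May 11, 2009.
The period was tolled for 342 days by the defendant's absence from the jurisdiction (March 24, 2005 to March 1, 2006), pushing the deadline to April 18, 2010.
The other events in the timeline have no effect on the limitation period under the stated rules.
The January 24, 2010 filing precedes the April 18, 2010 deadline; the claim is timely.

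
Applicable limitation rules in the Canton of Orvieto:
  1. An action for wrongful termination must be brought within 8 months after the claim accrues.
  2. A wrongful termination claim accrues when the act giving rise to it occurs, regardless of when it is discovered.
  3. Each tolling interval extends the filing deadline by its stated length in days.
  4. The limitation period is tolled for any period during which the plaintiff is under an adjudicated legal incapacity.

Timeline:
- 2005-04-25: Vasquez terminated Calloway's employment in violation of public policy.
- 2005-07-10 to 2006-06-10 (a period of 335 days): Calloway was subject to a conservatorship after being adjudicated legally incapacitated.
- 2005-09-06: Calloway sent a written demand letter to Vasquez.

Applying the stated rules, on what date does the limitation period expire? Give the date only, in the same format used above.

2006-11-25

The claim accrued on 2005-04-25, the date of the act.
The untolled deadline — 8 months after 2005-04-25 — is 2005-12-25.
The period was tolled for 335 days by the plaintiff's legal incapacity (2005-07-10 to 2006-06-10), pushing the deadline to 2006-11-25.
The other events in the timeline have no effect on the limitation period under the stated rules.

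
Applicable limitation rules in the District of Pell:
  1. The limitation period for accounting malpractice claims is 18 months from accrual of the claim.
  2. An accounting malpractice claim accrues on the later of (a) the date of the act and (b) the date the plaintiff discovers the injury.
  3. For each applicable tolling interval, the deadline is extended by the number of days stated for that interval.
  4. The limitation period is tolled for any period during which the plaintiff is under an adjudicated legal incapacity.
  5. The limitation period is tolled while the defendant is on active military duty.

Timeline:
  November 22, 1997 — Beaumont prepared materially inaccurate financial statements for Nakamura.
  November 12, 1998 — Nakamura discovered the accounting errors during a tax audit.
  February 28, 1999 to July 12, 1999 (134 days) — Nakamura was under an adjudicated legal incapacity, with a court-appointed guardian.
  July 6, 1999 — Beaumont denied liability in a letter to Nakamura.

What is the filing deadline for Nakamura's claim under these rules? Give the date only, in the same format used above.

September 23, 2000

The claim accrued on November 12, 1998 — the later of the November 22, 1997 act and the November 12, 1998 discovery.
Adding the 18 months base period to November 12, 1998 gives a deadline of May 12, 2000, before any tolling.
The period was tolled for 134 days by the plaintiff's legal incapacity (February 28, 1999 to July 12, 1999), pushing the deadline to September 23, 2000.
Nothing else in the chronology tolls or restarts the period.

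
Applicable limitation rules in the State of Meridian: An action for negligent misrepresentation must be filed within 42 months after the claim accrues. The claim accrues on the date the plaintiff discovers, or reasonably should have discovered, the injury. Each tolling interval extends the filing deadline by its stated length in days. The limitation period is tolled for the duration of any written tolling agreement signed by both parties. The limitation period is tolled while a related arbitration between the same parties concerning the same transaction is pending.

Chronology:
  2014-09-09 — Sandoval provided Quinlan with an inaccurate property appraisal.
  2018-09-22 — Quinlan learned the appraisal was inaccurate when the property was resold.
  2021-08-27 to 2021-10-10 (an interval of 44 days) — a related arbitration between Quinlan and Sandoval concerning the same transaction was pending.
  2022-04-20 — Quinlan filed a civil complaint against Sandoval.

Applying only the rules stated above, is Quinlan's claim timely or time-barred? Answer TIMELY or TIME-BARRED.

Accrual is tied to discovery, so the period began on 2018-09-22 rather than on 2014-09-09 when the act occurred.
42 months from 2018-09-22 is 2022-03-22.
Because the pending related arbitration ran from 2021-08-27 to 2021-10-10, the deadline is extended by 44 days to 2022-05-05.
The 2022-04-20 filing precedes the 2022-05-05 deadline; the claim is timely.

TIMELY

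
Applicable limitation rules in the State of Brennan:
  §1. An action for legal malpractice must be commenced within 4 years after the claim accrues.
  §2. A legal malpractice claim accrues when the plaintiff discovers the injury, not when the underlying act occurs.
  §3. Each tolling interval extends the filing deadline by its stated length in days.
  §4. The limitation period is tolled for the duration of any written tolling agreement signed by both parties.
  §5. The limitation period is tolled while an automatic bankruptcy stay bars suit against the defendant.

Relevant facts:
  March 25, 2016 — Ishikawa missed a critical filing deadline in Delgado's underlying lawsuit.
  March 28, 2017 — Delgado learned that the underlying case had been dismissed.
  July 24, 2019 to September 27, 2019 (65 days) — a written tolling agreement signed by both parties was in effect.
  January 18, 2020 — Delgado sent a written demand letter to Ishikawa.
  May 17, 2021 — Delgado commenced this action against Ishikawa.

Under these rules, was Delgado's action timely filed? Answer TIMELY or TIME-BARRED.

TIMELY

Under the discovery rule, the claim accrued on March 28, 2017, when Delgado discovered the injury — not on the March 25, 2016 date of the underlying act.
Adding the 4 years base period to March 28, 2017 gives a deadline of March 28, 2021, before any tolling.
The period was tolled for 65 days by the written tolling agreement (July 24, 2019 to September 27, 2019), pushing the deadline to June 1, 2021.
None of the other events listed affects the running of the period under the stated rules.
Delgado filed on May 17, 2021, before the June 1, 2021 deadline, so the action is timely.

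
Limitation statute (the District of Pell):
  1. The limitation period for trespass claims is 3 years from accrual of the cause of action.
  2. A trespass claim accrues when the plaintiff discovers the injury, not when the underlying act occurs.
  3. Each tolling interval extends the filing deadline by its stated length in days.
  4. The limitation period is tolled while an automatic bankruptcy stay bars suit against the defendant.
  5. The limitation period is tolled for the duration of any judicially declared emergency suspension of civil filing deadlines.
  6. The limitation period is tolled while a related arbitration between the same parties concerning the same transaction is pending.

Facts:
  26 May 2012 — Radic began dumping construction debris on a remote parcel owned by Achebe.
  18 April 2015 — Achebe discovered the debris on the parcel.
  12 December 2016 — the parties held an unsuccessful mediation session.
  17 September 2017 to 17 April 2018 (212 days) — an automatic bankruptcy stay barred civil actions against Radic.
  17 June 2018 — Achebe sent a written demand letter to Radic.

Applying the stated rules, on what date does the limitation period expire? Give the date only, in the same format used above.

Under the discovery rule, the claim accrued on 18 April 2015, when Achebe discovered the injury — not on the 26 May 2012 date of the underlying act.
The untolled deadline — 3 years after 18 April 2015 — is 18 April 2018.
The period was tolled for 212 days by the automatic bankruptcy stay (17 September 2017 to 17 April 2018), pushing the deadline to 16 November 2018.
None of the other events listed affects the running of the period under the stated rules.

16 November 2018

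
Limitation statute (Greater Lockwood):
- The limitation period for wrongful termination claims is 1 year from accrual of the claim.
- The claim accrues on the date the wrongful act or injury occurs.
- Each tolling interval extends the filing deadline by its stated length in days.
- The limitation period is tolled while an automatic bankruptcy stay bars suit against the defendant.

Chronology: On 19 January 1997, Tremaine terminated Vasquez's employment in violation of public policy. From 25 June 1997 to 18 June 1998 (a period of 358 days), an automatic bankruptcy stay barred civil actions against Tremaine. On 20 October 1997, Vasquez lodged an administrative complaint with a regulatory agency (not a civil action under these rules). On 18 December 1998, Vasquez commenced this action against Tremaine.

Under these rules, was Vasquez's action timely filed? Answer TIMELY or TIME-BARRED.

The claim accrued on 19 January 1997, the date of the act.
Adding the 1 year base period to 19 January 1997 gives a deadline of 19 January 1998, before any tolling.
The period was tolled for 358 days by the automatic bankruptcy stay (25 June 1997 to 18 June 1998), pushing the deadline to 12 January 1999.
None of the other events listed affects the running of the period under the stated rules.
The 18 December 1998 filing precedes the 12 January 1999 deadline; the claim is timely.

TIMELY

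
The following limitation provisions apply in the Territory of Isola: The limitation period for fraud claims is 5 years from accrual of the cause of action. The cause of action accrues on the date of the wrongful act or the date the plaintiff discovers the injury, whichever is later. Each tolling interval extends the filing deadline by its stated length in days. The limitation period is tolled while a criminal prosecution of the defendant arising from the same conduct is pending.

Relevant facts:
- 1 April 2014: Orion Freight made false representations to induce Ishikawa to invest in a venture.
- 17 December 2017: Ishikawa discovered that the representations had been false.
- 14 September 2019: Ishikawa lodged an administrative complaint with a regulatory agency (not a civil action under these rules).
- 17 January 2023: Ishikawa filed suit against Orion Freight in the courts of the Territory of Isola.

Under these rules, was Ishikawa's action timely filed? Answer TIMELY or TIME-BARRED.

TIME-BARRED

Because discovery on 17 December 2017 post-dates the 1 April 2014 act, accrual under the later-of rule falls on 17 December 2017.
The untolled deadline — 5 years after 17 December 2017 — is 17 December 2022.
The other events in the timeline have no effect on the limitation period under the stated rules.
The 17 January 2023 filing falls after the 17 December 2022 deadline; the claim is time-barred.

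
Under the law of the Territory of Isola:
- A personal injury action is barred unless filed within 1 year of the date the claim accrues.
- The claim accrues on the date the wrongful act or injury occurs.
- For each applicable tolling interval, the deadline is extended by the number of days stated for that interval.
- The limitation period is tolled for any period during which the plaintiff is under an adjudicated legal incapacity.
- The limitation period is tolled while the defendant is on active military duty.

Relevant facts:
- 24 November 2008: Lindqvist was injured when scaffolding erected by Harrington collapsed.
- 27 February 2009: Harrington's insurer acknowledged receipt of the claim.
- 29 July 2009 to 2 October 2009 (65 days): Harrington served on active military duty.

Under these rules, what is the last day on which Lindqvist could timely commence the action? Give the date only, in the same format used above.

28 January 2010

The claim accrued on 24 November 2008, when the wrongful act occurred.
1 year from 24 November 2008 is 24 November 2009.
The period was tolled for 65 days by the defendant's active military service (29 July 2009 to 2 October 2009), pushing the deadline to 28 January 2010.
Nothing else in the chronology tolls or restarts the period.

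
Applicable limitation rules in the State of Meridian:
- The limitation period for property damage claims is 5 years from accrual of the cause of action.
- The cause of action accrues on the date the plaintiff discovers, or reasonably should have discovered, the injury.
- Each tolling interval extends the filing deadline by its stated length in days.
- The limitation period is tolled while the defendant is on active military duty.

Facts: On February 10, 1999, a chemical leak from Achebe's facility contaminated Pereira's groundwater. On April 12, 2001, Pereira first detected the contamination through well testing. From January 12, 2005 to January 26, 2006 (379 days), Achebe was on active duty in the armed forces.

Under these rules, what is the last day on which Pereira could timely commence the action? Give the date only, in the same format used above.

The claim did not accrue until Pereira discovered the injury on April 12, 2001; the February 10, 1999 act date does not start the clock under the stated rule.
5 years from April 12, 2001 is April 12, 2006.
Because the defendant's active military service ran from January 12, 2005 to January 26, 2006, the deadline is extended by 379 days to April 26, 2007.

April 26, 2007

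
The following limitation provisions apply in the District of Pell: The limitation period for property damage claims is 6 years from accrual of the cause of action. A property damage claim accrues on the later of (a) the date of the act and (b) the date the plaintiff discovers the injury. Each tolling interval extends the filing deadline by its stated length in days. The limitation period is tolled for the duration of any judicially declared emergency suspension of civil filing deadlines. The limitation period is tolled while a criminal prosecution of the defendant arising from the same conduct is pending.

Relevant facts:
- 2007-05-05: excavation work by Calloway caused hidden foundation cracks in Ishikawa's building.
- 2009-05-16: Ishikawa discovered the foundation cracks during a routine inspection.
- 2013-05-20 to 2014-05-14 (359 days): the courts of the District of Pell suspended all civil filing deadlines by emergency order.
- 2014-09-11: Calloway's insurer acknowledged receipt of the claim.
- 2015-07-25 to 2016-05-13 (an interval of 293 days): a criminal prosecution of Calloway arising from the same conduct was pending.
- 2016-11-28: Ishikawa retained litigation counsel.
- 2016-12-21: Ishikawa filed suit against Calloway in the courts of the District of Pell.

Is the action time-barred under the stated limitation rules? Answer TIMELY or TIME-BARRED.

TIMELY

Taking the later of the act (2007-05-05) and discovery (2009-05-16), the claim accrued on 2009-05-16.
The untolled deadline — 6 years after 2009-05-16 — is 2015-05-16.
The period was tolled for 359 days by the emergency suspension of filing deadlines (2013-05-20 to 2014-05-14), pushing the deadline to 2016-05-09.
The pending criminal prosecution from 2015-07-25 to 2016-05-13 tolled the period for 293 days, extending the deadline to 2017-02-26.
Nothing else in the chronology tolls or restarts the period.
Filing on 2016-12-21 beat the 2017-02-26 deadline — the action is timely.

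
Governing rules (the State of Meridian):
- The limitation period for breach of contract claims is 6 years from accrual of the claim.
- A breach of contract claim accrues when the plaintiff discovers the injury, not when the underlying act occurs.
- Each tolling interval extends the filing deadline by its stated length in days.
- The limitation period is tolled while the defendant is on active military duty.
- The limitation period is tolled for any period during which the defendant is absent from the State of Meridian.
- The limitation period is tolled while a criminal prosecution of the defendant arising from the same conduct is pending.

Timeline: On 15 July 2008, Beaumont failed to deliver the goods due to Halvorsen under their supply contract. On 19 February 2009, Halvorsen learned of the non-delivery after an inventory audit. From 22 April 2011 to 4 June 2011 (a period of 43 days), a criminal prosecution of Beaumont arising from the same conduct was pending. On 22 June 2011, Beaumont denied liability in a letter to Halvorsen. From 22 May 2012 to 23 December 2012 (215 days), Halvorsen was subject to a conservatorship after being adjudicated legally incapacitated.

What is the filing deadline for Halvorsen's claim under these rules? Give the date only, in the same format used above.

Accrual is tied to discovery, so the period began on 19 February 2009 rather than on 15 July 2008 when the act occurred.
6 years from 19 February 2009 is 19 February 2015.
Because the pending criminal prosecution ran from 22 April 2011 to 4 June 2011, the deadline is extended by 43 days to 3 April 2015.
The plaintiff's legal incapacity from 22 May 2012 to 23 December 2012 does not toll the period, because no stated rule makes the plaintiff's incapacity a tolling event.
None of the other events listed affects the running of the period under the stated rules.

3 April 2015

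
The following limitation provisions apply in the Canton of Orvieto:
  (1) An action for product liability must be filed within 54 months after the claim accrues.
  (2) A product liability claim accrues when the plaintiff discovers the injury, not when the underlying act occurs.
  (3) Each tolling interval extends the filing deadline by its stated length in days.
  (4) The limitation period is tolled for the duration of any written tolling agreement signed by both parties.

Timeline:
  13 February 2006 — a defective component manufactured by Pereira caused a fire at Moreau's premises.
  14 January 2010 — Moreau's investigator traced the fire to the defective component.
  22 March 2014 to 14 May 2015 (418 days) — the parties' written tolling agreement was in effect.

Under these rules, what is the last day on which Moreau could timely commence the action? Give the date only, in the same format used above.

The claim did not accrue until Moreau discovered the injury on 14 January 2010; the 13 February 2006 act date does not start the clock under the stated rule.
Adding the 54 months base period to 14 January 2010 gives a deadline of 14 July 2014, before any tolling.
The written tolling agreement from 22 March 2014 to 14 May 2015 tolled the period for 418 days, extending the deadline to 5 September 2015.

5 September 2015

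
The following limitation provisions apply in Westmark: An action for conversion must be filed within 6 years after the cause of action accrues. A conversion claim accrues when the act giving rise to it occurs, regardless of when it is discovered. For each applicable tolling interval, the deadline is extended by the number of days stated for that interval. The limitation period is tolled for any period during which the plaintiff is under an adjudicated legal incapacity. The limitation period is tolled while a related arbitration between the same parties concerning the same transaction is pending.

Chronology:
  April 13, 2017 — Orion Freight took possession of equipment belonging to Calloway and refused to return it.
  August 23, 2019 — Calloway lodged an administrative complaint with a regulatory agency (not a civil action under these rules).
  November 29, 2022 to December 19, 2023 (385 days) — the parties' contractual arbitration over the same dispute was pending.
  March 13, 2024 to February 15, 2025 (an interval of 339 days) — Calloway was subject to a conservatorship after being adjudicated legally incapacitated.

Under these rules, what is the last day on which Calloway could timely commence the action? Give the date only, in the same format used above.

The claim accrued on April 13, 2017, when the wrongful act occurred.
Adding the 6 years base period to April 13, 2017 gives a deadline of April 13, 2023, before any tolling.
The period was tolled for 385 days by the pending related arbitration (November 29, 2022 to December 19, 2023), pushing the deadline to May 2, 2024.
The period was tolled for 339 days by the plaintiff's legal incapacity (March 13, 2024 to February 15, 2025), pushing the deadline to April 6, 2025.
Nothing else in the chronology tolls or restarts the period.

April 6, 2025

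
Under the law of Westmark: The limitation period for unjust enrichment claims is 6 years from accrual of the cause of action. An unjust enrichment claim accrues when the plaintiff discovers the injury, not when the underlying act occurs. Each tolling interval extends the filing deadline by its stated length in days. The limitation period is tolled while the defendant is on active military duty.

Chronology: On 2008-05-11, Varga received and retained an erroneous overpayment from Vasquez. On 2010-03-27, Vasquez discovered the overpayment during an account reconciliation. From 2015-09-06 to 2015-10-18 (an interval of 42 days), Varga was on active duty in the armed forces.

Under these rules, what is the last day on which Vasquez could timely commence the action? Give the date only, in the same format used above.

2016-05-08

Accrual is tied to discovery, so the period began on 2010-03-27 rather than on 2008-05-11 when the act occurred.
6 years from 2010-03-27 is 2016-03-27.
Because the defendant's active military service ran from 2015-09-06 to 2015-10-18, the deadline is extended by 42 days to 2016-05-08.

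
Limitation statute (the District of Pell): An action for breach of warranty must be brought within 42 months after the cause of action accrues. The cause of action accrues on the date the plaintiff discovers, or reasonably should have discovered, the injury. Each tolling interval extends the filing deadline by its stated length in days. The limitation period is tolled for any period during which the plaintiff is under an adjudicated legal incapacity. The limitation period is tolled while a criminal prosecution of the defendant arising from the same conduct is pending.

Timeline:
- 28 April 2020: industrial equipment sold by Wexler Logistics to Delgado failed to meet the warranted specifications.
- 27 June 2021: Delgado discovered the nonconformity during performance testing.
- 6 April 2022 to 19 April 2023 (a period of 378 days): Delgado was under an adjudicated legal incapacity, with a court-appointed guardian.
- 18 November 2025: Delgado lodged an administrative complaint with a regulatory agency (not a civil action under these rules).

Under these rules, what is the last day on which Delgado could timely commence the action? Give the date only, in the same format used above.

Under the discovery rule, the claim accrued on 27 June 2021, when Delgado discovered the injury — not on the 28 April 2020 date of the underlying act.
Adding the 42 months base period to 27 June 2021 gives a deadline of 27 December 2024, before any tolling.
The plaintiff's legal incapacity from 6 April 2022 to 19 April 2023 tolled the period for 378 days, extending the deadline to 9 January 2026.
The other events in the timeline have no effect on the limitation period under the stated rules.

9 January 2026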